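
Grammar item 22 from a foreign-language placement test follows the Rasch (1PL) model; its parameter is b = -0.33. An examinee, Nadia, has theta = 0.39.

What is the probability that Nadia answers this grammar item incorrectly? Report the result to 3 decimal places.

P(theta) = 1 / (1 + exp(−(theta − b)))
Exponent: (0.39 − (-0.33)) = 0.7200
1/(1 + e^{-0.7200}) = 0.6726
P = 0.6726
P(incorrect) = 1 − 0.6726 = 0.3274

0.327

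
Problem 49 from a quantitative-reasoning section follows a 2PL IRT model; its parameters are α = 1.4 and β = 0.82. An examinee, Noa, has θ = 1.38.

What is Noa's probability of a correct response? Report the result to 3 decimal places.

0.687

P(θ) = 1 / (1 + exp(−α(θ − β)))
Exponent: 1.4 × (1.38 − 0.82) = 0.7840
1/(1 + e^{-0.7840}) = 0.6865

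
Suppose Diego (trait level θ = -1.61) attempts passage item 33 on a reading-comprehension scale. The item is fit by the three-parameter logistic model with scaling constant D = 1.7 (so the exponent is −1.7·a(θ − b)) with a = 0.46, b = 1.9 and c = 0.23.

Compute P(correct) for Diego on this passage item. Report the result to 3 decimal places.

P(θ) = c + (1 − c) · 1 / (1 + exp(−D·a(θ − b)))
Exponent: 1.7 × 0.46 × (-1.61 − 1.9) = -2.7448
1/(1 + e^{2.7448}) = 0.0604
P = 0.23 + 0.77 × 0.0604 = 0.2765

0.276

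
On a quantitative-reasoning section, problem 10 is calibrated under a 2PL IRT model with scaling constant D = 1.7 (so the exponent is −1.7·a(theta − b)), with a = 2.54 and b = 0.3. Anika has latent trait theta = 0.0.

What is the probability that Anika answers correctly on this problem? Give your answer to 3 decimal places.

P(theta) = 1 / (1 + exp(−D·a(theta − b)))
Exponent: 1.7 × 2.54 × (0.0 − 0.3) = -1.2954
1/(1 + e^{1.2954}) = 0.2149
P = 0.2149

0.215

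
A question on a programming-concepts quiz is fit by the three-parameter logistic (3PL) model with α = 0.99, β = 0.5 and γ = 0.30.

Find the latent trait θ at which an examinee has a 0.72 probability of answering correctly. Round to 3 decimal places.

P(θ) = γ + (1 − γ) · 1 / (1 + exp(−α(θ − β)))
Remove guessing floor: (0.72 − 0.30)/(1 − 0.30) = 0.6000
logit = ln(0.6000/0.4000) = 0.4055
θ = β + logit/(α) = 0.5 + 0.4055/0.9900 = 0.9096

0.910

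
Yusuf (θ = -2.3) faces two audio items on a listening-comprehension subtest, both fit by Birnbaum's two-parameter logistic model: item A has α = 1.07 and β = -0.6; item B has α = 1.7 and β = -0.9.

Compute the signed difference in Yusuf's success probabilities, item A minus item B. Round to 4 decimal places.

0.0548

P(θ) = 1 / (1 + exp(−α(θ − β)))
P_A = 0.1396
P_B = 0.0847
P_A − P_B = 0.0548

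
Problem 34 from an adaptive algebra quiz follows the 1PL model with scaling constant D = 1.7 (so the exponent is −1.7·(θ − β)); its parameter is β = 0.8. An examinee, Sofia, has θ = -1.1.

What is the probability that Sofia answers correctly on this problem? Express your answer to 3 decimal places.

0.038

P(θ) = 1 / (1 + exp(−D·(θ − β)))
Exponent: 1.7 × (-1.1 − 0.8) = -3.2300
1/(1 + e^{3.2300}) = 0.0381
P = 0.0381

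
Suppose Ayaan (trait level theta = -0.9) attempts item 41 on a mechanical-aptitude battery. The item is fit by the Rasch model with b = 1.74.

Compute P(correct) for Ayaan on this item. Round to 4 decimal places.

0.0666

P(theta) = 1 / (1 + exp(−(theta − b)))
Exponent: (-0.9 − 1.74) = -2.6400
1/(1 + e^{2.6400}) = 0.0666
P = 0.0666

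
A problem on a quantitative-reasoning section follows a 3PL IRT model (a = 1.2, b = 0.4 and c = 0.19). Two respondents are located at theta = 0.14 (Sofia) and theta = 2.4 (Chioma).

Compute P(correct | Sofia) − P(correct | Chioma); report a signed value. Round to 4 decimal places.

-0.4003

P(theta) = c + (1 − c) · 1 / (1 + exp(−a(theta − b)))
P(Sofia) = 0.5323  [exponent -0.3120]
P(Chioma) = 0.9326  [exponent 2.4000]
Difference = 0.5323 − 0.9326 = -0.4003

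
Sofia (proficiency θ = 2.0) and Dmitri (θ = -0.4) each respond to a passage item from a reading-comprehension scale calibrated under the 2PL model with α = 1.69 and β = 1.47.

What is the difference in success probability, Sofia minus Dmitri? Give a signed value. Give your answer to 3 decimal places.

P(θ) = 1 / (1 + exp(−α(θ − β)))
P(Sofia) = 0.7101  [exponent 0.8957]
P(Dmitri) = 0.0407  [exponent -3.1603]
Difference = 0.7101 − 0.0407 = 0.6694

0.669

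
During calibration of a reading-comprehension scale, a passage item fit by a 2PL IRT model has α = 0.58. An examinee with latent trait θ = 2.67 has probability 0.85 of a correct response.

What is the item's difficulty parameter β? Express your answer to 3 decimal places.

P(θ) = 1 / (1 + exp(−α(θ − β)))
logit(0.85) = ln(0.85/0.15) = 1.7346
β = θ − logit/(α) = 2.67 − 1.7346/0.5800 = -0.3207

-0.321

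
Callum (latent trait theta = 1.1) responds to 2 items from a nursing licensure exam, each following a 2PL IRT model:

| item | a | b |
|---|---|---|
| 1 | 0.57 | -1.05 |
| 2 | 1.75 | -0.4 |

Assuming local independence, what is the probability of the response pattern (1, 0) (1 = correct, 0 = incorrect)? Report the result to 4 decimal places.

P(theta) = 1 / (1 + exp(−a(theta − b)))
P_1 = 1/(1+e^{-1.2255}) = 0.7730
P_2 = 1/(1+e^{-2.6250}) = 0.9325
L = P_1 × (1−P_2) = 0.7730 × 0.0675 = 0.05222

0.0522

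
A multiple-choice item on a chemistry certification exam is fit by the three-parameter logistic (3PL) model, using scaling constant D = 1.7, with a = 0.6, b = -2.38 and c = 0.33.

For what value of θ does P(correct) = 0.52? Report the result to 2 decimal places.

-3.29

P(θ) = c + (1 − c) · 1 / (1 + exp(−D·a(θ − b)))
Remove guessing floor: (0.52 − 0.33)/(1 − 0.33) = 0.2836
logit = ln(0.2836/0.7164) = -0.9268
θ = b + logit/(1.7·a) = -2.38 + (-0.9268)/1.0200 = -3.2886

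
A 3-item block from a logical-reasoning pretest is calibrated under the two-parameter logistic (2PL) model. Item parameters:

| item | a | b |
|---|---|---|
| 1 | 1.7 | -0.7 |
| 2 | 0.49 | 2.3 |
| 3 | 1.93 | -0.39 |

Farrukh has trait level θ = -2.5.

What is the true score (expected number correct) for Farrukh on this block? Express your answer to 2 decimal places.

0.15

P(θ) = 1 / (1 + exp(−a(θ − b)))
P_1 = 1/(1+e^{3.0600}) = 0.0448
P_2 = 1/(1+e^{2.3520}) = 0.0869
P_3 = 1/(1+e^{4.0723}) = 0.0168
E[score] = 0.0448 + 0.0869 + 0.0168 = 0.1484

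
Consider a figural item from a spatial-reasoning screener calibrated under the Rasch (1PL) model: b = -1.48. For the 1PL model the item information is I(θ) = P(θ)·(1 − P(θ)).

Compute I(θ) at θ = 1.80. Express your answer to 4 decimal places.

0.0349

P = 1/(1+e^{-3.2800}) = 0.9637
P(1−P) = 0.9637 × 0.0363 = 0.0349
I = P(1−P) = 0.03495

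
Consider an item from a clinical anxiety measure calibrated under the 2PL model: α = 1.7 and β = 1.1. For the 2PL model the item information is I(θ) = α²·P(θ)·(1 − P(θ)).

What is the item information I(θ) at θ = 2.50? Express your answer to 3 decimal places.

0.224

P = 1/(1+e^{-2.3800}) = 0.9153
P(1−P) = 0.9153 × 0.0847 = 0.0775
I = α² × P(1−P) = 1.7² × 0.0775 = 0.22408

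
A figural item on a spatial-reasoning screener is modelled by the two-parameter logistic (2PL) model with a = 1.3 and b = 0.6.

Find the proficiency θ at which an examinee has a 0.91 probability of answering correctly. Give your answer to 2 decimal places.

P(θ) = 1 / (1 + exp(−a(θ − b)))
logit = ln(0.9100/0.0900) = 2.3136
θ = b + logit/(a) = 0.6 + 2.3136/1.3000 = 2.3797

2.38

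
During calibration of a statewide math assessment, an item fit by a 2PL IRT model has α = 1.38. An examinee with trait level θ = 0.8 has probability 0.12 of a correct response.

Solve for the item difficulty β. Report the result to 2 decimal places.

P(θ) = 1 / (1 + exp(−α(θ − β)))
logit(0.12) = ln(0.12/0.88) = -1.9924
β = θ − logit/(α) = 0.8 − (-1.9924)/1.3800 = 2.2438

2.24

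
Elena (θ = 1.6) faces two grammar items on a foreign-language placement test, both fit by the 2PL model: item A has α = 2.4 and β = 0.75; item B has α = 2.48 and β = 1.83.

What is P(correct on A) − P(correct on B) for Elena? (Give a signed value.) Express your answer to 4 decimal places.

P(θ) = 1 / (1 + exp(−α(θ − β)))
P_A = 0.8849
P_B = 0.3611
P_A − P_B = 0.5238

0.5238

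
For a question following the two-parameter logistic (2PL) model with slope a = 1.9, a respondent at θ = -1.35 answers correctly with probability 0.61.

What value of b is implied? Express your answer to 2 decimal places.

P(θ) = 1 / (1 + exp(−a(θ − b)))
logit(0.61) = ln(0.61/0.39) = 0.4473
b = θ − logit/(a) = -1.35 − 0.4473/1.9000 = -1.5854

-1.59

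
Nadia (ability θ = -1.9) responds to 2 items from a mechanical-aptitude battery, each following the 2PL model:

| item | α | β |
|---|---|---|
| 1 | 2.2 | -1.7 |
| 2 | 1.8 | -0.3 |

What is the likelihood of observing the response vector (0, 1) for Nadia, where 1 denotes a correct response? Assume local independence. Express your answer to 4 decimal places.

0.0323

P(θ) = 1 / (1 + exp(−α(θ − β)))
P_1 = 1/(1+e^{0.4400}) = 0.3917
P_2 = 1/(1+e^{2.8800}) = 0.0532
L = (1−P_1) × P_2 = 0.6083 × 0.0532 = 0.03233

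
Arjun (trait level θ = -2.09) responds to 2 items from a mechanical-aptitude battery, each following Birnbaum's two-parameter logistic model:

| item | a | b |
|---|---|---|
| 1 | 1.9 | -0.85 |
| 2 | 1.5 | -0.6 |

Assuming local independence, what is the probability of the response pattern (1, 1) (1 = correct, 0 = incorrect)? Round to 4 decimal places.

0.0084

P(θ) = 1 / (1 + exp(−a(θ − b)))
P_1 = 1/(1+e^{2.3560}) = 0.0866
P_2 = 1/(1+e^{2.2350}) = 0.0967
L = P_1 × P_2 = 0.0866 × 0.0967 = 0.00837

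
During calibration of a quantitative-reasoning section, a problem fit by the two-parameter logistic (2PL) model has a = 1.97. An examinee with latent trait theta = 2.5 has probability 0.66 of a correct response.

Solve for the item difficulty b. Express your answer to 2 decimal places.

2.16

P(theta) = 1 / (1 + exp(−a(theta − b)))
logit(0.66) = ln(0.66/0.34) = 0.6633
b = theta − logit/(a) = 2.5 − 0.6633/1.9700 = 2.1633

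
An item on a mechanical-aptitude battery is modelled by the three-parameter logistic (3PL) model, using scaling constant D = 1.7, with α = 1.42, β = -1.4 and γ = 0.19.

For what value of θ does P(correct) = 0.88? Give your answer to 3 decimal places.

P(θ) = γ + (1 − γ) · 1 / (1 + exp(−D·α(θ − β)))
Remove guessing floor: (0.88 − 0.19)/(1 − 0.19) = 0.8519
logit = ln(0.8519/0.1481) = 1.7492
θ = β + logit/(1.7·α) = -1.4 + 1.7492/2.4140 = -0.6754

-0.675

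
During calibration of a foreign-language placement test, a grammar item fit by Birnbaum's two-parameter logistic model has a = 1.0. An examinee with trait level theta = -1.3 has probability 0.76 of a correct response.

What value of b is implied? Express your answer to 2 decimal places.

P(theta) = 1 / (1 + exp(−a(theta − b)))
logit(0.76) = ln(0.76/0.24) = 1.1527
b = theta − logit/(a) = -1.3 − 1.1527/1.0000 = -2.4527

-2.45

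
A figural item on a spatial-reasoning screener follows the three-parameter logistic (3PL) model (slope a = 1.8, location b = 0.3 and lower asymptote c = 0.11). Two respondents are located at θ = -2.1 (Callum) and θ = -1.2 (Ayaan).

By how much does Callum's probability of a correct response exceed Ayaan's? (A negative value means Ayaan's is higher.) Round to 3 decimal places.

-0.044

P(θ) = c + (1 − c) · 1 / (1 + exp(−a(θ − b)))
P(Callum) = 0.1217  [exponent -4.3200]
P(Ayaan) = 0.1660  [exponent -2.7000]
Difference = 0.1217 − 0.1660 = -0.0444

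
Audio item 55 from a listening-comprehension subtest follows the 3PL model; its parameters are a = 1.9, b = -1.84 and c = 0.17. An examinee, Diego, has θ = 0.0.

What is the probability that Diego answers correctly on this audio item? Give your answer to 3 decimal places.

P(θ) = c + (1 − c) · 1 / (1 + exp(−a(θ − b)))
Exponent: 1.9 × (0.0 − (-1.84)) = 3.4960
1/(1 + e^{-3.4960}) = 0.9706
P = 0.17 + 0.83 × 0.9706 = 0.9756

0.976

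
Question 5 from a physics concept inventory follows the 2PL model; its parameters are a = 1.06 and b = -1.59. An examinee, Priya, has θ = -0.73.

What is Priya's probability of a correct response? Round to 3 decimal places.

0.713

P(θ) = 1 / (1 + exp(−a(θ − b)))
Exponent: 1.06 × (-0.73 − (-1.59)) = 0.9116
1/(1 + e^{-0.9116}) = 0.7133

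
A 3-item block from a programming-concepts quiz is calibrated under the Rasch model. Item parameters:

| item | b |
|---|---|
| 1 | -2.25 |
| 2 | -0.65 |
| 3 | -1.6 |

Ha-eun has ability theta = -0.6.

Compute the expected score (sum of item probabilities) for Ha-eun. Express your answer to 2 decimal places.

2.08

P(theta) = 1 / (1 + exp(−(theta − b)))
P_1 = 1/(1+e^{-1.6500}) = 0.8389
P_2 = 1/(1+e^{-0.0500}) = 0.5125
P_3 = 1/(1+e^{-1.0000}) = 0.7311
E[score] = 0.8389 + 0.5125 + 0.7311 = 2.0824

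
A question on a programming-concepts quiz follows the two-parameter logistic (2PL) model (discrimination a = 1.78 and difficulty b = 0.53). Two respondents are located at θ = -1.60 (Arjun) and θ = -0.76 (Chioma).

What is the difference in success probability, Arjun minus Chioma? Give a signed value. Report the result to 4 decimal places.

-0.0694

P(θ) = 1 / (1 + exp(−a(θ − b)))
P(Arjun) = 0.0221  [exponent -3.7914]
P(Chioma) = 0.0914  [exponent -2.2962]
Difference = 0.0221 − 0.0914 = -0.0694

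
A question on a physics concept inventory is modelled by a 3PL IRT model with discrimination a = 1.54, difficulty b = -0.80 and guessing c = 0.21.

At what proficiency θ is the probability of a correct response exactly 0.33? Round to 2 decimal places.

P(θ) = c + (1 − c) · 1 / (1 + exp(−a(θ − b)))
Remove guessing floor: (0.33 − 0.21)/(1 − 0.21) = 0.1519
logit = ln(0.1519/0.8481) = -1.7198
θ = b + logit/(a) = -0.80 + (-1.7198)/1.5400 = -1.9167

-1.92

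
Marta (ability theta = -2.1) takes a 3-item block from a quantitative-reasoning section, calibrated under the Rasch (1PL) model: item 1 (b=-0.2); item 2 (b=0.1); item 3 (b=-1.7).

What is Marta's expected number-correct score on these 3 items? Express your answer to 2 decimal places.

P(theta) = 1 / (1 + exp(−(theta − b)))
P_1 = 1/(1+e^{1.9000}) = 0.1301
P_2 = 1/(1+e^{2.2000}) = 0.0998
P_3 = 1/(1+e^{0.4000}) = 0.4013
E[score] = 0.1301 + 0.0998 + 0.4013 = 0.6312

0.63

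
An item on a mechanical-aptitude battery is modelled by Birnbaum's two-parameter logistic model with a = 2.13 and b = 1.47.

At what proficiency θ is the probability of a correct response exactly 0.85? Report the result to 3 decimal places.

2.284

P(θ) = 1 / (1 + exp(−a(θ − b)))
logit = ln(0.8500/0.1500) = 1.7346
θ = b + logit/(a) = 1.47 + 1.7346/2.1300 = 2.2844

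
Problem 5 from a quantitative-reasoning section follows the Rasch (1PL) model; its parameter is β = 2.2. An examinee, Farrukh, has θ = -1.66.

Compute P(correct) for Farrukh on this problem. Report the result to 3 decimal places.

P(θ) = 1 / (1 + exp(−(θ − β)))
Exponent: (-1.66 − 2.2) = -3.8600
1/(1 + e^{3.8600}) = 0.0206
P = 0.0206

0.021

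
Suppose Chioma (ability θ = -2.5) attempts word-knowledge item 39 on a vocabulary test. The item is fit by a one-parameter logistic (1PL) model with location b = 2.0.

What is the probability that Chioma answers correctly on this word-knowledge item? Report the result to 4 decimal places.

P(θ) = 1 / (1 + exp(−(θ − b)))
Exponent: (-2.5 − 2.0) = -4.5000
1/(1 + e^{4.5000}) = 0.0110
P = 0.0110

0.0110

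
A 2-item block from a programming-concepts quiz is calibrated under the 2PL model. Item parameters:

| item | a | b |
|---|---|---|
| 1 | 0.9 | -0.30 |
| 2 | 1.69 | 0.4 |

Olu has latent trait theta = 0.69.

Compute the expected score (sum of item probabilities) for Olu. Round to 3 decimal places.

1.329

P(theta) = 1 / (1 + exp(−a(theta − b)))
P_1 = 1/(1+e^{-0.8910}) = 0.7091
P_2 = 1/(1+e^{-0.4901}) = 0.6201
E[score] = 0.7091 + 0.6201 = 1.3292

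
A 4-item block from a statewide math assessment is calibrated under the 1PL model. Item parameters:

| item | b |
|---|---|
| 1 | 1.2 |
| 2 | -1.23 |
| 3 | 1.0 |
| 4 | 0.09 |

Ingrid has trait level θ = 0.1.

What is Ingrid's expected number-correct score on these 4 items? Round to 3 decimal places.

P(θ) = 1 / (1 + exp(−(θ − b)))
P_1 = 1/(1+e^{1.1000}) = 0.2497
P_2 = 1/(1+e^{-1.3300}) = 0.7908
P_3 = 1/(1+e^{0.9000}) = 0.2891
P_4 = 1/(1+e^{-0.0100}) = 0.5025
E[score] = 0.2497 + 0.7908 + 0.2891 + 0.5025 = 1.8321

1.832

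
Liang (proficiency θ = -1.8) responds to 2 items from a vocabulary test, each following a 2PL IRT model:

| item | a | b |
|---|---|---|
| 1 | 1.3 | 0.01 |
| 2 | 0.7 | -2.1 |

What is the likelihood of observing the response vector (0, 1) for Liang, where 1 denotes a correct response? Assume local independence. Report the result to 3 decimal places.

0.504

P(θ) = 1 / (1 + exp(−a(θ − b)))
P_1 = 1/(1+e^{2.3530}) = 0.0868
P_2 = 1/(1+e^{-0.2100}) = 0.5523
L = (1−P_1) × P_2 = 0.9132 × 0.5523 = 0.50435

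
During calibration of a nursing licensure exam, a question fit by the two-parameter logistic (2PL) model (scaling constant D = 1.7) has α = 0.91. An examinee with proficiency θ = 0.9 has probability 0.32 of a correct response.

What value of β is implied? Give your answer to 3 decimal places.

P(θ) = 1 / (1 + exp(−D·α(θ − β)))
logit(0.32) = ln(0.32/0.68) = -0.7538
β = θ − logit/(1.7·α) = 0.9 − (-0.7538)/1.5470 = 1.3872

1.387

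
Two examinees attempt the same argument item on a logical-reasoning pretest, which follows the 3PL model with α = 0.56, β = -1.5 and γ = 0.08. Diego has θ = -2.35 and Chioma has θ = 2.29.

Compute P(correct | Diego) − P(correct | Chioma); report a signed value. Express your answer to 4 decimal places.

P(θ) = γ + (1 − γ) · 1 / (1 + exp(−α(θ − β)))
P(Diego) = 0.4325  [exponent -0.4760]
P(Chioma) = 0.9016  [exponent 2.1224]
Difference = 0.4325 − 0.9016 = -0.4691

-0.4691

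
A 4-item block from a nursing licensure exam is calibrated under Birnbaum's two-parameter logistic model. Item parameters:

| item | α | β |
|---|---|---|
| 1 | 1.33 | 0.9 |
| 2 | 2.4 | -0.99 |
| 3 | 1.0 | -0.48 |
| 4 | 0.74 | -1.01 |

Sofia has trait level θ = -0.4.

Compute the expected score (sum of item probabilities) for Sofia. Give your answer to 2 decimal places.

2.09

P(θ) = 1 / (1 + exp(−α(θ − β)))
P_1 = 1/(1+e^{1.7290}) = 0.1507
P_2 = 1/(1+e^{-1.4160}) = 0.8047
P_3 = 1/(1+e^{-0.0800}) = 0.5200
P_4 = 1/(1+e^{-0.4514}) = 0.6110
E[score] = 0.1507 + 0.8047 + 0.5200 + 0.6110 = 2.0864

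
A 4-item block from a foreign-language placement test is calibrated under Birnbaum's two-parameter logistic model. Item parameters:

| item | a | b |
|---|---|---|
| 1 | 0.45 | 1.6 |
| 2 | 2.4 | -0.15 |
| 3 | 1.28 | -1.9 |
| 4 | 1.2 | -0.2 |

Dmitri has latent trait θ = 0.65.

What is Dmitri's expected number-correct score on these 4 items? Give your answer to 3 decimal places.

P(θ) = 1 / (1 + exp(−a(θ − b)))
P_1 = 1/(1+e^{0.4275}) = 0.3947
P_2 = 1/(1+e^{-1.9200}) = 0.8721
P_3 = 1/(1+e^{-3.2640}) = 0.9632
P_4 = 1/(1+e^{-1.0200}) = 0.7350
E[score] = 0.3947 + 0.8721 + 0.9632 + 0.7350 = 2.9650

2.965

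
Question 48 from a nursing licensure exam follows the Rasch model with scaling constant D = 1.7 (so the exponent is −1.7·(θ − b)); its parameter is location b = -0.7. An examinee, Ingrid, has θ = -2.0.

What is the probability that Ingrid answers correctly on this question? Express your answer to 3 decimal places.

0.099

P(θ) = 1 / (1 + exp(−D·(θ − b)))
Exponent: 1.7 × (-2.0 − (-0.7)) = -2.2100
1/(1 + e^{2.2100}) = 0.0989
P = 0.0989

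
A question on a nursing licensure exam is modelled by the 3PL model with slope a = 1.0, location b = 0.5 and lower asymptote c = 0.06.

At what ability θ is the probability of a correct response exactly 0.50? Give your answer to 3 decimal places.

0.372

P(θ) = c + (1 − c) · 1 / (1 + exp(−a(θ − b)))
Remove guessing floor: (0.50 − 0.06)/(1 − 0.06) = 0.4681
logit = ln(0.4681/0.5319) = -0.1278
θ = b + logit/(a) = 0.5 + (-0.1278)/1.0000 = 0.3722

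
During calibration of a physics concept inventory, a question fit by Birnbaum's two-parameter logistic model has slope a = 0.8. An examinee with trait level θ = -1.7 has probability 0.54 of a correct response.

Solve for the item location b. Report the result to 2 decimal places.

P(θ) = 1 / (1 + exp(−a(θ − b)))
logit(0.54) = ln(0.54/0.46) = 0.1603
b = θ − logit/(a) = -1.7 − 0.1603/0.8000 = -1.9004

-1.90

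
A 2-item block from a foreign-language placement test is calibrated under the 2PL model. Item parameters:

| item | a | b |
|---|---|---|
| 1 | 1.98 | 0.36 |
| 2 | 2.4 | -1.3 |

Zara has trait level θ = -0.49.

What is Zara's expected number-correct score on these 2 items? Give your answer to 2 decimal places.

1.03

P(θ) = 1 / (1 + exp(−a(θ − b)))
P_1 = 1/(1+e^{1.6830}) = 0.1567
P_2 = 1/(1+e^{-1.9440}) = 0.8748
E[score] = 0.1567 + 0.8748 = 1.0315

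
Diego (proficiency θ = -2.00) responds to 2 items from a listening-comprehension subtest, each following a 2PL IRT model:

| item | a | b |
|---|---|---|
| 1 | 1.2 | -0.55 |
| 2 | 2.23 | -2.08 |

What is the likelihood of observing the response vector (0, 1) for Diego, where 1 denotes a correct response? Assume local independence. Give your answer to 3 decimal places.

0.463

P(θ) = 1 / (1 + exp(−a(θ − b)))
P_1 = 1/(1+e^{1.7400}) = 0.1493
P_2 = 1/(1+e^{-0.1784}) = 0.5445
L = (1−P_1) × P_2 = 0.8507 × 0.5445 = 0.46318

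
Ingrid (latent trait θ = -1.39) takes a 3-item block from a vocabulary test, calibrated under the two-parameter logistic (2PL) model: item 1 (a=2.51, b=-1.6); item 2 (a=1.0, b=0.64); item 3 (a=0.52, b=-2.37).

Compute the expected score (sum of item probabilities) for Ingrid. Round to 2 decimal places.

P(θ) = 1 / (1 + exp(−a(θ − b)))
P_1 = 1/(1+e^{-0.5271}) = 0.6288
P_2 = 1/(1+e^{2.0300}) = 0.1161
P_3 = 1/(1+e^{-0.5096}) = 0.6247
E[score] = 0.6288 + 0.1161 + 0.6247 = 1.3696

1.37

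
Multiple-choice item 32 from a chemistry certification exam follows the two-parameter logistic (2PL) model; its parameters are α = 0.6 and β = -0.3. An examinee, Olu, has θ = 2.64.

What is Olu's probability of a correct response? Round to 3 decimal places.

P(θ) = 1 / (1 + exp(−α(θ − β)))
Exponent: 0.6 × (2.64 − (-0.3)) = 1.7640
1/(1 + e^{-1.7640}) = 0.8537

0.854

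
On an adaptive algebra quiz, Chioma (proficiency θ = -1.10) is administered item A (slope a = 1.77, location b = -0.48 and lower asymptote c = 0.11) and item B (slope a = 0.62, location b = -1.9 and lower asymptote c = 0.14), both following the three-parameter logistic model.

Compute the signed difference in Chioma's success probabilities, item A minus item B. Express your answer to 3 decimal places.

-0.342

P(θ) = c + (1 − c) · 1 / (1 + exp(−a(θ − b)))
P_A = 0.3327
P_B = 0.6745
P_A − P_B = -0.3418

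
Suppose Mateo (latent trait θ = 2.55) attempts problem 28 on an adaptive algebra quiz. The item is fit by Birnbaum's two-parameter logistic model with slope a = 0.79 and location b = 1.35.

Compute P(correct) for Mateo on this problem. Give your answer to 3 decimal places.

0.721

P(θ) = 1 / (1 + exp(−a(θ − b)))
Exponent: 0.79 × (2.55 − 1.35) = 0.9480
1/(1 + e^{-0.9480}) = 0.7207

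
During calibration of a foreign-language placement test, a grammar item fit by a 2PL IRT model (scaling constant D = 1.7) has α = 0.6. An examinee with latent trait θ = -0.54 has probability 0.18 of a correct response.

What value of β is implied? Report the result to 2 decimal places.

P(θ) = 1 / (1 + exp(−D·α(θ − β)))
logit(0.18) = ln(0.18/0.82) = -1.5163
β = θ − logit/(1.7·α) = -0.54 − (-1.5163)/1.0200 = 0.9466

0.95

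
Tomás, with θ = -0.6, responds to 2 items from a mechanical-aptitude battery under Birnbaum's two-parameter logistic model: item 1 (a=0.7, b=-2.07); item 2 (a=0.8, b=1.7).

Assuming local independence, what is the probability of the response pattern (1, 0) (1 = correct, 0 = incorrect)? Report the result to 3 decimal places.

0.636

P(θ) = 1 / (1 + exp(−a(θ − b)))
P_1 = 1/(1+e^{-1.0290}) = 0.7367
P_2 = 1/(1+e^{1.8400}) = 0.1371
L = P_1 × (1−P_2) = 0.7367 × 0.8629 = 0.63575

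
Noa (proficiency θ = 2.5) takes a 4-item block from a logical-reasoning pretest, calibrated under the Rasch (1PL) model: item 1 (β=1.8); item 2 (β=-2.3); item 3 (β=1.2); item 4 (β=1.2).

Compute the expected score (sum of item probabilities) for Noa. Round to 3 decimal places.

3.232

P(θ) = 1 / (1 + exp(−(θ − β)))
P_1 = 1/(1+e^{-0.7000}) = 0.6682
P_2 = 1/(1+e^{-4.8000}) = 0.9918
P_3 = 1/(1+e^{-1.3000}) = 0.7858
P_4 = 1/(1+e^{-1.3000}) = 0.7858
E[score] = 0.6682 + 0.9918 + 0.7858 + 0.7858 = 3.2317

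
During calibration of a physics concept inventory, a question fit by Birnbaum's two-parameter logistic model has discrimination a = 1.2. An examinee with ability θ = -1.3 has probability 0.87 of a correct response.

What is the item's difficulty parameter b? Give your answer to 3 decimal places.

-2.884

P(θ) = 1 / (1 + exp(−a(θ − b)))
logit(0.87) = ln(0.87/0.13) = 1.9010
b = θ − logit/(a) = -1.3 − 1.9010/1.2000 = -2.8841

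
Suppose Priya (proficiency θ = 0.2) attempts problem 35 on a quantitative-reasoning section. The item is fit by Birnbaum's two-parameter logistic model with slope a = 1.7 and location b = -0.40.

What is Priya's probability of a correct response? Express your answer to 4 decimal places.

P(θ) = 1 / (1 + exp(−a(θ − b)))
Exponent: 1.7 × (0.2 − (-0.40)) = 1.0200
1/(1 + e^{-1.0200}) = 0.7350

0.7350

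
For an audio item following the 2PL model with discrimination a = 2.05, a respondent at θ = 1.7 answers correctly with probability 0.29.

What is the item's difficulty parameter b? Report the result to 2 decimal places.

2.14

P(θ) = 1 / (1 + exp(−a(θ − b)))
logit(0.29) = ln(0.29/0.71) = -0.8954
b = θ − logit/(a) = 1.7 − (-0.8954)/2.0500 = 2.1368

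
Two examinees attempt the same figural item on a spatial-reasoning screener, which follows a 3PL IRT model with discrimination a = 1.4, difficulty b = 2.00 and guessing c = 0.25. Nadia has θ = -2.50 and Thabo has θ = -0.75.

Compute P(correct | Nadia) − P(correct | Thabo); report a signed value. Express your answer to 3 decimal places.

P(θ) = c + (1 − c) · 1 / (1 + exp(−a(θ − b)))
P(Nadia) = 0.2514  [exponent -6.3000]
P(Thabo) = 0.2656  [exponent -3.8500]
Difference = 0.2514 − 0.2656 = -0.0143

-0.014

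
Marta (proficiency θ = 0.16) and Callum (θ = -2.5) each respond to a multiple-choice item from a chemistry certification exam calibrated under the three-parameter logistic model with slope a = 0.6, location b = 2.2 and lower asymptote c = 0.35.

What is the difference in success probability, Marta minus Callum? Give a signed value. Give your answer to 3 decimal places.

0.111

P(θ) = c + (1 − c) · 1 / (1 + exp(−a(θ − b)))
P(Marta) = 0.4977  [exponent -1.2240]
P(Callum) = 0.3866  [exponent -2.8200]
Difference = 0.4977 − 0.3866 = 0.1111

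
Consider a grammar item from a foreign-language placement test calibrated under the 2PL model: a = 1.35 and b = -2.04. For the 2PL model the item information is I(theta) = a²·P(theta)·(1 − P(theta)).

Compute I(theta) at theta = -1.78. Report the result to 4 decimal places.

P = 1/(1+e^{-0.3510}) = 0.5869
P(1−P) = 0.5869 × 0.4131 = 0.2425
I = a² × P(1−P) = 1.35² × 0.2425 = 0.44187

0.4419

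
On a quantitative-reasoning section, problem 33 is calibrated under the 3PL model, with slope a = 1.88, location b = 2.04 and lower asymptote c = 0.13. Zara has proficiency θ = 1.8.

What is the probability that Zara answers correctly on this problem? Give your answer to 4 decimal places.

0.4685

P(θ) = c + (1 − c) · 1 / (1 + exp(−a(θ − b)))
Exponent: 1.88 × (1.8 − 2.04) = -0.4512
1/(1 + e^{0.4512}) = 0.3891
P = 0.13 + 0.87 × 0.3891 = 0.4685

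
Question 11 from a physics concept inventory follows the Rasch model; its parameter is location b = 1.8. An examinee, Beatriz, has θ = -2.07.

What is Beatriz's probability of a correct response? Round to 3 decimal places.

P(θ) = 1 / (1 + exp(−(θ − b)))
Exponent: (-2.07 − 1.8) = -3.8700
1/(1 + e^{3.8700}) = 0.0204
P = 0.0204

0.020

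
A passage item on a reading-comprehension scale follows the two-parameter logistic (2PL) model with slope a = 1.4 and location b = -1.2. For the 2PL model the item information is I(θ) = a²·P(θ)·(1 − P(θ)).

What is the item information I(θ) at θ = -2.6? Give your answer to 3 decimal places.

0.212

P = 1/(1+e^{1.9600}) = 0.1235
P(1−P) = 0.1235 × 0.8765 = 0.1082
I = a² × P(1−P) = 1.4² × 0.1082 = 0.21212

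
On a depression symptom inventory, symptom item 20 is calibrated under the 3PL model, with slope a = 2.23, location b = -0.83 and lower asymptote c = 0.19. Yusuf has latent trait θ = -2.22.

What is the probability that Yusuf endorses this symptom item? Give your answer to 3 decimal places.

P(θ) = c + (1 − c) · 1 / (1 + exp(−a(θ − b)))
Exponent: 2.23 × (-2.22 − (-0.83)) = -3.0997
1/(1 + e^{3.0997}) = 0.0431
P = 0.19 + 0.81 × 0.0431 = 0.2249

0.225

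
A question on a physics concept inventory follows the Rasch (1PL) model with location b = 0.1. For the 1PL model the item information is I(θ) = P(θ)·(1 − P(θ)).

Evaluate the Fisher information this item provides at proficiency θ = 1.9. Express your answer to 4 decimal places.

0.1217

P = 1/(1+e^{-1.8000}) = 0.8581
P(1−P) = 0.8581 × 0.1419 = 0.1217
I = P(1−P) = 0.12173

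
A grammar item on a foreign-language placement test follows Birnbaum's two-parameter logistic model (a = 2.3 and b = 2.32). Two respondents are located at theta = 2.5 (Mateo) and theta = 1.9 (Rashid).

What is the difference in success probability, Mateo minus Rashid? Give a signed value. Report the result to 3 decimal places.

0.326

P(theta) = 1 / (1 + exp(−a(theta − b)))
P(Mateo) = 0.6020  [exponent 0.4140]
P(Rashid) = 0.2757  [exponent -0.9660]
Difference = 0.6020 − 0.2757 = 0.3264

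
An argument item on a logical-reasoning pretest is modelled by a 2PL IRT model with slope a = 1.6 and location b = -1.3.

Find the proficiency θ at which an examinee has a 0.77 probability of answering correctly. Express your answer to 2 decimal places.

-0.54

P(θ) = 1 / (1 + exp(−a(θ − b)))
logit = ln(0.7700/0.2300) = 1.2083
θ = b + logit/(a) = -1.3 + 1.2083/1.6000 = -0.5448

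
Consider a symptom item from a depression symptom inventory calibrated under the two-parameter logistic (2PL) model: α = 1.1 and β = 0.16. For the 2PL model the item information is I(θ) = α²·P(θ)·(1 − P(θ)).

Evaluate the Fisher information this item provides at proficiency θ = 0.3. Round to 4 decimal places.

P = 1/(1+e^{-0.1540}) = 0.5384
P(1−P) = 0.5384 × 0.4616 = 0.2485
I = α² × P(1−P) = 1.1² × 0.2485 = 0.30071

0.3007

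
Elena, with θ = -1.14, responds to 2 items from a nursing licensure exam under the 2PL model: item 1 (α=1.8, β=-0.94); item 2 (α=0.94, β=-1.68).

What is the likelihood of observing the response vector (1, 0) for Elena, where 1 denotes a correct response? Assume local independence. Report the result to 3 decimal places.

P(θ) = 1 / (1 + exp(−α(θ − β)))
P_1 = 1/(1+e^{0.3600}) = 0.4110
P_2 = 1/(1+e^{-0.5076}) = 0.6242
L = P_1 × (1−P_2) = 0.4110 × 0.3758 = 0.15442

0.154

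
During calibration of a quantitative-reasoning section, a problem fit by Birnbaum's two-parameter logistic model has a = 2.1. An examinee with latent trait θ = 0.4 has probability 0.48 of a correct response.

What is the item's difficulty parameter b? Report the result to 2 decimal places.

P(θ) = 1 / (1 + exp(−a(θ − b)))
logit(0.48) = ln(0.48/0.52) = -0.0800
b = θ − logit/(a) = 0.4 − (-0.0800)/2.1000 = 0.4381

0.44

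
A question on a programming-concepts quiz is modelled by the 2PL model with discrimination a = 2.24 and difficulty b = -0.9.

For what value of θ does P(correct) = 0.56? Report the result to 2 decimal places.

P(θ) = 1 / (1 + exp(−a(θ − b)))
logit = ln(0.5600/0.4400) = 0.2412
θ = b + logit/(a) = -0.9 + 0.2412/2.2400 = -0.7923

-0.79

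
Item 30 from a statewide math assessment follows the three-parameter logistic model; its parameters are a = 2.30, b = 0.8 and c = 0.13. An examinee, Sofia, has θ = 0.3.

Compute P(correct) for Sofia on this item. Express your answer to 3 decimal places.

0.339

P(θ) = c + (1 − c) · 1 / (1 + exp(−a(θ − b)))
Exponent: 2.30 × (0.3 − 0.8) = -1.1500
1/(1 + e^{1.1500}) = 0.2405
P = 0.13 + 0.87 × 0.2405 = 0.3392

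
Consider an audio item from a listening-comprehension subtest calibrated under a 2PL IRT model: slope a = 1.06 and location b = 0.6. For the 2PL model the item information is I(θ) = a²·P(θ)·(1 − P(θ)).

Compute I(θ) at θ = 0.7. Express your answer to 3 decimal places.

0.280

P = 1/(1+e^{-0.1060}) = 0.5265
P(1−P) = 0.5265 × 0.4735 = 0.2493
I = a² × P(1−P) = 1.06² × 0.2493 = 0.28011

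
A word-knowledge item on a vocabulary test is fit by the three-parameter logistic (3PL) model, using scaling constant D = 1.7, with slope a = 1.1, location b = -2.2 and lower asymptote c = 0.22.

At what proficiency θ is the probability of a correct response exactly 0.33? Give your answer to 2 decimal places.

P(θ) = c + (1 − c) · 1 / (1 + exp(−D·a(θ − b)))
Remove guessing floor: (0.33 − 0.22)/(1 − 0.22) = 0.1410
logit = ln(0.1410/0.8590) = -1.8068
θ = b + logit/(1.7·a) = -2.2 + (-1.8068)/1.8700 = -3.1662

-3.17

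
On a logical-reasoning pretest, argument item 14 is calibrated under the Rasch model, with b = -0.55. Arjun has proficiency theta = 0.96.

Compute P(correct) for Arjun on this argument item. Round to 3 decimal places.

0.819

P(theta) = 1 / (1 + exp(−(theta − b)))
Exponent: (0.96 − (-0.55)) = 1.5100
1/(1 + e^{-1.5100}) = 0.8191
P = 0.8191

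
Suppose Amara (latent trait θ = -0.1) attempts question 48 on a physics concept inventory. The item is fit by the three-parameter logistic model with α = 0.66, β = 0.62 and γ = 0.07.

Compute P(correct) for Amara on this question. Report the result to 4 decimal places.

0.4265

P(θ) = γ + (1 − γ) · 1 / (1 + exp(−α(θ − β)))
Exponent: 0.66 × (-0.1 − 0.62) = -0.4752
1/(1 + e^{0.4752}) = 0.3834
P = 0.07 + 0.93 × 0.3834 = 0.4265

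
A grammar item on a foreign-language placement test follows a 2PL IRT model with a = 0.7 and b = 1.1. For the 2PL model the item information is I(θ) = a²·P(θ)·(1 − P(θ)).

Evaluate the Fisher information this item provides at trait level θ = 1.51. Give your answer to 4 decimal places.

0.1200

P = 1/(1+e^{-0.2870}) = 0.5713
P(1−P) = 0.5713 × 0.4287 = 0.2449
I = a² × P(1−P) = 0.7² × 0.2449 = 0.12001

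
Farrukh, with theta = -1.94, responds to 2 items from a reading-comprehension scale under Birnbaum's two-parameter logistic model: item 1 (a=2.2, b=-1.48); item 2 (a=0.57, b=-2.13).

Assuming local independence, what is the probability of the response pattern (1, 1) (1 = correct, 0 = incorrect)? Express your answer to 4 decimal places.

0.1405

P(theta) = 1 / (1 + exp(−a(theta − b)))
P_1 = 1/(1+e^{1.0120}) = 0.2666
P_2 = 1/(1+e^{-0.1083}) = 0.5270
L = P_1 × P_2 = 0.2666 × 0.5270 = 0.14051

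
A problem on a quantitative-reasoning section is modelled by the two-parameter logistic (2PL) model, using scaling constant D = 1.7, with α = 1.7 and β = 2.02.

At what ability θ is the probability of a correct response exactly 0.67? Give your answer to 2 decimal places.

P(θ) = 1 / (1 + exp(−D·α(θ − β)))
logit = ln(0.6700/0.3300) = 0.7082
θ = β + logit/(1.7·α) = 2.02 + 0.7082/2.8900 = 2.2650

2.27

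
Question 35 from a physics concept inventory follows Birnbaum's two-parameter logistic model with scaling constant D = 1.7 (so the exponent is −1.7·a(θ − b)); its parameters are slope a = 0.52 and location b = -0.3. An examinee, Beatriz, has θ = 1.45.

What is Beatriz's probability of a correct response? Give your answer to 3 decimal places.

0.824

P(θ) = 1 / (1 + exp(−D·a(θ − b)))
Exponent: 1.7 × 0.52 × (1.45 − (-0.3)) = 1.5470
1/(1 + e^{-1.5470}) = 0.8245
P = 0.8245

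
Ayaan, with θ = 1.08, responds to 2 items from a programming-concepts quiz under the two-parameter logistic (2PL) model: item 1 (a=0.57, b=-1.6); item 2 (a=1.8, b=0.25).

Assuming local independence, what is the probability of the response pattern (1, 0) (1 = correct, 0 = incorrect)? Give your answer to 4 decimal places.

0.1506

P(θ) = 1 / (1 + exp(−a(θ − b)))
P_1 = 1/(1+e^{-1.5276}) = 0.8217
P_2 = 1/(1+e^{-1.4940}) = 0.8167
L = P_1 × (1−P_2) = 0.8217 × 0.1833 = 0.15063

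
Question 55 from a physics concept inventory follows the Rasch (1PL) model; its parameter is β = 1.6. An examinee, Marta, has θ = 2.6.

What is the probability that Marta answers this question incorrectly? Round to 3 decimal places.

P(θ) = 1 / (1 + exp(−(θ − β)))
Exponent: (2.6 − 1.6) = 1.0000
1/(1 + e^{-1.0000}) = 0.7311
P = 0.7311
P(incorrect) = 1 − 0.7311 = 0.2689

0.269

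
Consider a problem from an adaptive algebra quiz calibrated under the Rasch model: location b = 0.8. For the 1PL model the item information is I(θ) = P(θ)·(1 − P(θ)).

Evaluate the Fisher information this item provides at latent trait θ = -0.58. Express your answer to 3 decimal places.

0.161

P = 1/(1+e^{1.3800}) = 0.2010
P(1−P) = 0.2010 × 0.7990 = 0.1606
I = P(1−P) = 0.16060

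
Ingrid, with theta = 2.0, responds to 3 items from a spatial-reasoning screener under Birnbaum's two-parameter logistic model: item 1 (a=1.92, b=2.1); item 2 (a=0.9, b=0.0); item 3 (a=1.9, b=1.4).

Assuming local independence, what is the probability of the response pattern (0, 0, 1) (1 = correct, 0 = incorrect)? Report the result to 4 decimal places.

P(theta) = 1 / (1 + exp(−a(theta − b)))
P_1 = 1/(1+e^{0.1920}) = 0.4521
P_2 = 1/(1+e^{-1.8000}) = 0.8581
P_3 = 1/(1+e^{-1.1400}) = 0.7577
L = (1−P_1) × (1−P_2) × P_3 = 0.5479 × 0.1419 × 0.7577 = 0.05888

0.0589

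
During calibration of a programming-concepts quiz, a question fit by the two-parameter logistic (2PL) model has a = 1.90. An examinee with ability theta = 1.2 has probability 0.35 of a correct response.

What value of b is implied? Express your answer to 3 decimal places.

P(theta) = 1 / (1 + exp(−a(theta − b)))
logit(0.35) = ln(0.35/0.65) = -0.6190
b = theta − logit/(a) = 1.2 − (-0.6190)/1.9000 = 1.5258

1.526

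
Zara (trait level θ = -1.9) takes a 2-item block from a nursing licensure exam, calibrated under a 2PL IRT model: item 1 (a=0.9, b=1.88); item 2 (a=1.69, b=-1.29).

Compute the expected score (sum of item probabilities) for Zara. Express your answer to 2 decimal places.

P(θ) = 1 / (1 + exp(−a(θ − b)))
P_1 = 1/(1+e^{3.4020}) = 0.0322
P_2 = 1/(1+e^{1.0309}) = 0.2629
E[score] = 0.0322 + 0.2629 = 0.2951

0.30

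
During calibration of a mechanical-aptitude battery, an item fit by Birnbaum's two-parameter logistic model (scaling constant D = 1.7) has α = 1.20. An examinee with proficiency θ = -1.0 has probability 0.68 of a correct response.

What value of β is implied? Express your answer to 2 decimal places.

P(θ) = 1 / (1 + exp(−D·α(θ − β)))
logit(0.68) = ln(0.68/0.32) = 0.7538
β = θ − logit/(1.7·α) = -1.0 − 0.7538/2.0400 = -1.3695

-1.37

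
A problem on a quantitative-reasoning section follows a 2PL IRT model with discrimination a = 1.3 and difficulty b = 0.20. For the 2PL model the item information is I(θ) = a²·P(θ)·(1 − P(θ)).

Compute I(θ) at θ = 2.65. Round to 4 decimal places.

P = 1/(1+e^{-3.1850}) = 0.9603
P(1−P) = 0.9603 × 0.0397 = 0.0382
I = a² × P(1−P) = 1.3² × 0.0382 = 0.06448

0.0645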